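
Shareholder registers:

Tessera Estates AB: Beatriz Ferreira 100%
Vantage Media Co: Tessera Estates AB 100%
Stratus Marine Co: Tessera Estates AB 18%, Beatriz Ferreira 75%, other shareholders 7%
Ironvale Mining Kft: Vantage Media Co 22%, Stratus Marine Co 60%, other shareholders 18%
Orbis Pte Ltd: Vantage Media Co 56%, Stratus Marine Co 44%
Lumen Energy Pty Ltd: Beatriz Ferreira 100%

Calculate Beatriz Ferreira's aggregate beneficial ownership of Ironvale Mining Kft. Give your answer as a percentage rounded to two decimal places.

Beatriz reaches Ironvale along 3 paths.
Via Tessera → Vantage: 100% × 100% × 22% = 22%.
Via Tessera → Stratus: 100% × 18% × 60% = 10.8%.
Via Stratus: 75% × 60% = 45%.
Total: 22% + 10.8% + 45% = 77.8%.
Rounded: 77.80%.

77.80%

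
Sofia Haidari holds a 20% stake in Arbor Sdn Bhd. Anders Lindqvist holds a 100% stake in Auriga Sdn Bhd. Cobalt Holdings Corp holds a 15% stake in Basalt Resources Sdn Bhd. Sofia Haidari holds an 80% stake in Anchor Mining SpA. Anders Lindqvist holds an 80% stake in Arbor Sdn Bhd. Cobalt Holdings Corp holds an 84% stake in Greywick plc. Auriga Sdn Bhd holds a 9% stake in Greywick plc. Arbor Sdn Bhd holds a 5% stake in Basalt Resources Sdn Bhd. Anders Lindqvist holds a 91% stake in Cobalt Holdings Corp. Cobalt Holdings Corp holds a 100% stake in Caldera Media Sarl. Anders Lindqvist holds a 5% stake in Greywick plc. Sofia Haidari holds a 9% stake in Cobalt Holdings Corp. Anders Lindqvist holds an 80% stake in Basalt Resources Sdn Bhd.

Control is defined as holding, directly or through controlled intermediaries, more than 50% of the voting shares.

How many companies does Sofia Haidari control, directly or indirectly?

1

Sofia holds 80% of Anchor, so Sofia controls Anchor.
No other company's threshold is met.
Sofia controls 1 company.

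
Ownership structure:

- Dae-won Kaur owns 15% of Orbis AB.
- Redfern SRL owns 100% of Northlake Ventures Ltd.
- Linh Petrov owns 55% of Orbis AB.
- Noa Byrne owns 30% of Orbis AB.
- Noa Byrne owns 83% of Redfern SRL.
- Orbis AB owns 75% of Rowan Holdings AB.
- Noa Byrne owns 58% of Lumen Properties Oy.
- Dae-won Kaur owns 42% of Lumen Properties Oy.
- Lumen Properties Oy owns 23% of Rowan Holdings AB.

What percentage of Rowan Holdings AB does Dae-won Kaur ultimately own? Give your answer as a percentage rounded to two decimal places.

20.91%

Dae-won reaches Rowan along 2 paths.
Via Lumen: 42% × 23% = 9.66%.
Via Orbis: 15% × 75% = 11.25%.
Total: 9.66% + 11.25% = 20.91%.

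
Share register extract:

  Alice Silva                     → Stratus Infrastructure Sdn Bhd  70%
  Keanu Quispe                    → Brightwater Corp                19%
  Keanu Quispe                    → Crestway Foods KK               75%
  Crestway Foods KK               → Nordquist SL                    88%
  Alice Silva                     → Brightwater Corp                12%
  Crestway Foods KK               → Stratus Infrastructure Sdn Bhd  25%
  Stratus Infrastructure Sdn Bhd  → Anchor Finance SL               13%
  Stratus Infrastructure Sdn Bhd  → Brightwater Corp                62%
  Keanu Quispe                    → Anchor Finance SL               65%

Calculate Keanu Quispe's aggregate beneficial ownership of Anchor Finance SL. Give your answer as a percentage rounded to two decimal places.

Keanu reaches Anchor along 2 paths.
Direct stake: 65% = 65%.
Via Crestway → Stratus: 75% × 25% × 13% = 2.4375%.
Total: 65% + 2.4375% = 67.4375%.
Rounded: 67.44%.

67.44%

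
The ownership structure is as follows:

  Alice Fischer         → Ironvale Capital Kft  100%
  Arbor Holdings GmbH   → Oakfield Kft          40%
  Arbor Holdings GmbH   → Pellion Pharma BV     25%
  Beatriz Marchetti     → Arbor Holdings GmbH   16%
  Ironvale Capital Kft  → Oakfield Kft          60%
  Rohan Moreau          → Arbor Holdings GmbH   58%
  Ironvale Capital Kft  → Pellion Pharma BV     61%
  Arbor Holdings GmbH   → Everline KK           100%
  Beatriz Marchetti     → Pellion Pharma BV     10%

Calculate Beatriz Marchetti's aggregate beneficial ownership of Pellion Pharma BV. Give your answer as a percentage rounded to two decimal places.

14.00%

Beatriz reaches Pellion along 2 paths.
Direct stake: 10% = 10%.
Via Arbor: 16% × 25% = 4%.
Total: 10% + 4% = 14%.
Rounded: 14.00%.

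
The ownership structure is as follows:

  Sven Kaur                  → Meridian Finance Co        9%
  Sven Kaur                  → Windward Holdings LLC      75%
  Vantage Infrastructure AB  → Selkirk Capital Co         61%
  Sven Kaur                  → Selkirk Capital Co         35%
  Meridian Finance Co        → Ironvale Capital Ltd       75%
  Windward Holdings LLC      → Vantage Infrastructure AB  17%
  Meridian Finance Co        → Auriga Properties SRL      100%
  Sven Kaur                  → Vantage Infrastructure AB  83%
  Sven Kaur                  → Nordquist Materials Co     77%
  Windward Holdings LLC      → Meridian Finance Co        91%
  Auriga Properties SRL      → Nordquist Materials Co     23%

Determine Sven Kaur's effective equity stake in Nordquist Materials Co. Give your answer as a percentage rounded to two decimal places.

Sven reaches Nordquist along 3 paths.
Direct stake: 77% = 77%.
Via Meridian → Auriga: 9% × 100% × 23% = 2.07%.
Via Windward → Meridian → Auriga: 75% × 91% × 100% × 23% = 15.6975%.
Total: 77% + 2.07% + 15.6975% = 94.7675%.
Rounded: 94.77%.

94.77%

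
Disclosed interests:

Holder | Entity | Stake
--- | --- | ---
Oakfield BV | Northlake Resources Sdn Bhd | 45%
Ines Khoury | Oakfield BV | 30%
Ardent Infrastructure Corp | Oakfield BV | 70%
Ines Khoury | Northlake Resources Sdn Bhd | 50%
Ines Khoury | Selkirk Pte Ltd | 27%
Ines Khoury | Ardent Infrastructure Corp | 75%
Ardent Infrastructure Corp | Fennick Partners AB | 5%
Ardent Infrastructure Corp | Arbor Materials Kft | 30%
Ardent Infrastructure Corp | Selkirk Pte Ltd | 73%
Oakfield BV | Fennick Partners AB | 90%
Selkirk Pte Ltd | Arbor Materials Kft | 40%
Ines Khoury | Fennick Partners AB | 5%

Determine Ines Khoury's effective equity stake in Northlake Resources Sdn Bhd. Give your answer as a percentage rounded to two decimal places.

Ines reaches Northlake along 3 paths.
Direct stake: 50% = 50%.
Via Oakfield: 30% × 45% = 13.5%.
Via Ardent → Oakfield: 75% × 70% × 45% = 23.625%.
Total: 50% + 13.5% + 23.625% = 87.125%.
Rounded: 87.13%.

87.13%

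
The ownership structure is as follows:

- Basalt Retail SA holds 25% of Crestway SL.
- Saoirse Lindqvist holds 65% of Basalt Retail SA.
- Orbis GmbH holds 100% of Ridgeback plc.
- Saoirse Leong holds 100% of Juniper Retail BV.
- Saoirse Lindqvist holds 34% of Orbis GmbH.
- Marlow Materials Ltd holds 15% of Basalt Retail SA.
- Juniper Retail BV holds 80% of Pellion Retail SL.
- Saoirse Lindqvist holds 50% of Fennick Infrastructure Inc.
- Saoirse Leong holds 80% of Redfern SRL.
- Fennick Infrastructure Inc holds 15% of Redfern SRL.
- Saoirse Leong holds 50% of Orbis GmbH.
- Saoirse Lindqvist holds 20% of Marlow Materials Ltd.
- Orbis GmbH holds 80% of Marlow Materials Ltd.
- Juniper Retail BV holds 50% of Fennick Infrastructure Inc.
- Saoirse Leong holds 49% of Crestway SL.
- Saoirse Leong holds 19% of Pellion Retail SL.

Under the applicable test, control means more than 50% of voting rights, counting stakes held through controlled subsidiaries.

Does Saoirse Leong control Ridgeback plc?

No

Saoirse Leong holds 100% of Juniper, so Saoirse Leong controls Juniper.
Juniper and Saoirse Leong together hold 80% + 19% = 99% of Pellion, so Saoirse Leong controls Pellion.
Saoirse Leong holds 80% of Redfern, so Saoirse Leong controls Redfern.
Neither Saoirse Leong nor any entity Saoirse Leong controls holds any voting interest in Ridgeback.
So Saoirse Leong does not control Ridgeback.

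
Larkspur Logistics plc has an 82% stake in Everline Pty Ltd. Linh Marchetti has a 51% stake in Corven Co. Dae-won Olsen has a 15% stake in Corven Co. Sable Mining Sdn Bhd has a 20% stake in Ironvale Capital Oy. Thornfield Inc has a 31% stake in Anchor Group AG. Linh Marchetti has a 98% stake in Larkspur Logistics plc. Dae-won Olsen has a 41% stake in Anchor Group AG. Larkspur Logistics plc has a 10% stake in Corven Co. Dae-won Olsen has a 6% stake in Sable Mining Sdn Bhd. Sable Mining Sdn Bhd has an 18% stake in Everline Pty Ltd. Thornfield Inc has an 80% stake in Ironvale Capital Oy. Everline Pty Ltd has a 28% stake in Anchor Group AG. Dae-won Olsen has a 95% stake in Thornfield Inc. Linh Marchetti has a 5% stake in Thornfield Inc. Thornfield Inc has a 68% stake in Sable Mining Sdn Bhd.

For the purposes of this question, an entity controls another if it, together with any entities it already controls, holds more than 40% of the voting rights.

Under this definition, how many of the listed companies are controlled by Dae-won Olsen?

Dae-won holds 95% of Thornfield, so Dae-won controls Thornfield.
Dae-won and Thornfield together hold 6% + 68% = 74% of Sable, so Dae-won controls Sable.
Thornfield and Sable together hold 80% + 20% = 100% of Ironvale, so Dae-won controls Ironvale.
Thornfield and Dae-won together hold 31% + 41% = 72% of Anchor, so Dae-won controls Anchor.
No other company's threshold is met.
Dae-won controls 4 companies.

4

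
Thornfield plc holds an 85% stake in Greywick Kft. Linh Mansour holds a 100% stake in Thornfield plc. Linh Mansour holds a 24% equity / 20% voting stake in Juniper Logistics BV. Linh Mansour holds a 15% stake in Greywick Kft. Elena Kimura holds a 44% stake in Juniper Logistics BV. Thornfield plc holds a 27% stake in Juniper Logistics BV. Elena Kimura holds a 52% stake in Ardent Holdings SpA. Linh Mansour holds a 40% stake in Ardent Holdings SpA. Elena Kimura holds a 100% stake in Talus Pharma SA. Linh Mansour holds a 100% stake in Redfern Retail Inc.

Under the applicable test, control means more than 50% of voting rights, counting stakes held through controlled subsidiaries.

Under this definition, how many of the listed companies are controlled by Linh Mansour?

Linh holds 100% of Thornfield, so Linh controls Thornfield.
Linh and Thornfield together hold 15% + 85% = 100% of Greywick, so Linh controls Greywick.
Linh holds 100% of Redfern, so Linh controls Redfern.
No other company's threshold is met.
Linh controls 3 companies.

3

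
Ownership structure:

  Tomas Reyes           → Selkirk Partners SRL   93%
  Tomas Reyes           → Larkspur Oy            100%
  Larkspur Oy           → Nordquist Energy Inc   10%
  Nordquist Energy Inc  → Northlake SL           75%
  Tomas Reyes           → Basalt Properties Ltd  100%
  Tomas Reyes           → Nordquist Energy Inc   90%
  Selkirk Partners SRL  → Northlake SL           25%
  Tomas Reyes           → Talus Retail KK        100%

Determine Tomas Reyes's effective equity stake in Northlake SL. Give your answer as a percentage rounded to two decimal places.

98.25%

Tomas reaches Northlake along 3 paths.
Via Nordquist: 90% × 75% = 67.5%.
Via Larkspur → Nordquist: 100% × 10% × 75% = 7.5%.
Via Selkirk: 93% × 25% = 23.25%.
Total: 67.5% + 7.5% + 23.25% = 98.25%.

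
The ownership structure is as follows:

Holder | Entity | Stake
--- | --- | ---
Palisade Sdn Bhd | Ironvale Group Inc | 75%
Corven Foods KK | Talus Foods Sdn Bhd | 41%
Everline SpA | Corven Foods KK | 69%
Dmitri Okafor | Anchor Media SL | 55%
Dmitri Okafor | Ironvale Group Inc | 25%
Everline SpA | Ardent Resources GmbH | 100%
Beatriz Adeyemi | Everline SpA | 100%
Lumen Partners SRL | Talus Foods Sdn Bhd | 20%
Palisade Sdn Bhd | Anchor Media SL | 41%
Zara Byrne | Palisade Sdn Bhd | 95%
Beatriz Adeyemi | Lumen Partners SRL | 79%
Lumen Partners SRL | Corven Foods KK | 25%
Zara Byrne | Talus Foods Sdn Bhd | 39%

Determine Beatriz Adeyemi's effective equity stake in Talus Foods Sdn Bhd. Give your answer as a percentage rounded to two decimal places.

52.19%

Beatriz reaches Talus along 3 paths.
Via Lumen: 79% × 20% = 15.8%.
Via Lumen → Corven: 79% × 25% × 41% = 8.0975%.
Via Everline → Corven: 100% × 69% × 41% = 28.29%.
Total: 15.8% + 8.0975% + 28.29% = 52.1875%.
Rounded: 52.19%.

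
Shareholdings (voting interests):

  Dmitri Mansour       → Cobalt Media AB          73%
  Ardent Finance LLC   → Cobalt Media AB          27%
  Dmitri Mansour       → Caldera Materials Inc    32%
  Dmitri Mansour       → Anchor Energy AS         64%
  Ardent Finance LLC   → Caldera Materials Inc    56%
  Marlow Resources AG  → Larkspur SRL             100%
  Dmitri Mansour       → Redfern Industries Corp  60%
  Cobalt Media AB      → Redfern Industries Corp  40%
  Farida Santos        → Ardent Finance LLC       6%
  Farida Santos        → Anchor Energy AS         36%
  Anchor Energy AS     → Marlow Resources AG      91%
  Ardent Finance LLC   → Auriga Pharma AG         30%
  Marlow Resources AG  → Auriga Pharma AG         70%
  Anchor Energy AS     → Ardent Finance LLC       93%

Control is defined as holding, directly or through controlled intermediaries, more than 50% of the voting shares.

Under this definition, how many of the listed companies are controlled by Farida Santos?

Farida's largest direct stake is 36% in Anchor, which does not meet the threshold.
Farida controls 0 companies.

0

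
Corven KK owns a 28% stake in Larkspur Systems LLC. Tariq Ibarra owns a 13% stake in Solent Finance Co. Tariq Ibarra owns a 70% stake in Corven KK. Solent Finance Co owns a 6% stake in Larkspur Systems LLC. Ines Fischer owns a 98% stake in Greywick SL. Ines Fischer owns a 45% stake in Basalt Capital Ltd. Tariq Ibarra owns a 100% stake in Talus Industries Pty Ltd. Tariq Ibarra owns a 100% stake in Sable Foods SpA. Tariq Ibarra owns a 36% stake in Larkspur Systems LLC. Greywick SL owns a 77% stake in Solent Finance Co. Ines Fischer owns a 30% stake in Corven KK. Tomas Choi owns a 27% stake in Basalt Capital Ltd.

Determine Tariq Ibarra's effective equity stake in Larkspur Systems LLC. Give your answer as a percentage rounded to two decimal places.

56.38%

Tariq reaches Larkspur along 3 paths.
Direct stake: 36% = 36%.
Via Corven: 70% × 28% = 19.6%.
Via Solent: 13% × 6% = 0.78%.
Total: 36% + 19.6% + 0.78% = 56.38%.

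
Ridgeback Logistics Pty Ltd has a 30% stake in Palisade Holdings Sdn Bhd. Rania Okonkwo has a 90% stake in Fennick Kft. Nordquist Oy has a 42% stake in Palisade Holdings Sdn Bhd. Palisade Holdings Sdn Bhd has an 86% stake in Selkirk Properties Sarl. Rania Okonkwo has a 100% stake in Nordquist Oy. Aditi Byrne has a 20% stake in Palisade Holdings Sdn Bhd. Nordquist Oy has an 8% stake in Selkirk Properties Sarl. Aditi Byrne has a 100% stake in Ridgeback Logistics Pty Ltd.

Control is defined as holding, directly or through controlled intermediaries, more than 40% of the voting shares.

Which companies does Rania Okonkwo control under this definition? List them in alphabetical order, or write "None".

Rania holds 100% of Nordquist, so Rania controls Nordquist.
Nordquist holds 42% of Palisade, so Rania controls Palisade.
Rania holds 90% of Fennick, so Rania controls Fennick.
Palisade and Nordquist together hold 86% + 8% = 94% of Selkirk, so Rania controls Selkirk.
No other company's threshold is met.

Fennick Kft, Nordquist Oy, Palisade Holdings Sdn Bhd, Selkirk Properties Sarl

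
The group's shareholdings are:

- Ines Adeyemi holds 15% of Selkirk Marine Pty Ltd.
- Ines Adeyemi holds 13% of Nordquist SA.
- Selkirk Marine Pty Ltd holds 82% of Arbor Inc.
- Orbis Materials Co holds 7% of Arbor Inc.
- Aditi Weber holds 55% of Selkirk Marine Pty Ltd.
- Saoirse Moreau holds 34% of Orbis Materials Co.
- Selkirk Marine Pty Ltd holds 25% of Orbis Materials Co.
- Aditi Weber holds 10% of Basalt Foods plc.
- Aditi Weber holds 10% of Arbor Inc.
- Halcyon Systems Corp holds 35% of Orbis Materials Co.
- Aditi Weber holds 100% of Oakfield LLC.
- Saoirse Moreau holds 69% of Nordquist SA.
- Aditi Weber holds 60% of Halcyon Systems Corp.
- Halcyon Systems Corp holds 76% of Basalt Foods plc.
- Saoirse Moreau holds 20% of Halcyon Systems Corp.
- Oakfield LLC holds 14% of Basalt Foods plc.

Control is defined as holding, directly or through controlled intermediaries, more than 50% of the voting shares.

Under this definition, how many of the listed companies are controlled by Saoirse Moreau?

Saoirse holds 69% of Nordquist, so Saoirse controls Nordquist.
No other company's threshold is met.
Saoirse controls 1 company.

1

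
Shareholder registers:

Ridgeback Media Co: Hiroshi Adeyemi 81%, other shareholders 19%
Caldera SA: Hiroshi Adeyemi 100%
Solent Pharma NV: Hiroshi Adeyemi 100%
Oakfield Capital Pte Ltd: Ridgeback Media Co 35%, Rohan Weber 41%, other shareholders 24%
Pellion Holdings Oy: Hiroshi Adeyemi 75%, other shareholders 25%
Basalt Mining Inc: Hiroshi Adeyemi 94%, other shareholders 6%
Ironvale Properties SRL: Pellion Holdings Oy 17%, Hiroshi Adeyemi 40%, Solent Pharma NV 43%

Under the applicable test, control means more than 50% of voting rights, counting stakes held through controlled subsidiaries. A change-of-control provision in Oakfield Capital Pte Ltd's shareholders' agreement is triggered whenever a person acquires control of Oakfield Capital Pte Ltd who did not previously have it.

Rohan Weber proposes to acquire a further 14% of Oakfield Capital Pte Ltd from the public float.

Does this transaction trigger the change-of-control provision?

The purchase changes only Rohan's holdings, so Rohan is the only person who could newly come to control Oakfield.
Rohan's largest direct stake is 41% in Oakfield, which does not meet the threshold, so Rohan controls no company.
In Oakfield, Rohan's side holds only 41%, not > 50%.
So before the transaction, Rohan does not control Oakfield.
After the purchase, Rohan's direct stake in Oakfield rises to 41% + 14% = 55%.
Rohan holds 55% of Oakfield, so Rohan controls Oakfield.
Rohan did not control Oakfield before and does after, so the clause is triggered.

Yes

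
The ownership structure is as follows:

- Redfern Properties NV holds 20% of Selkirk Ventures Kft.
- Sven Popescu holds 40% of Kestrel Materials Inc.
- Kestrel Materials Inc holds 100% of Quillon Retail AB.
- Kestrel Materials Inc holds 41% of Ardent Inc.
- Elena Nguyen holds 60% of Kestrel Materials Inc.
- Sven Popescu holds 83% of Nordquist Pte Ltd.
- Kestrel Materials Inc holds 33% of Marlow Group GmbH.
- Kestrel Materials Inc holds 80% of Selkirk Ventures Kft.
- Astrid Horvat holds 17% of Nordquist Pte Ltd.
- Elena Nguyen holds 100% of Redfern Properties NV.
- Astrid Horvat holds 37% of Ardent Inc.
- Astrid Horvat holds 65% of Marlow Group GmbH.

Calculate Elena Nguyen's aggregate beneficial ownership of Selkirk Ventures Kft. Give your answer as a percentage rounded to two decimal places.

68.00%

Elena reaches Selkirk along 2 paths.
Via Kestrel: 60% × 80% = 48%.
Via Redfern: 100% × 20% = 20%.
Total: 48% + 20% = 68%.
Rounded: 68.00%.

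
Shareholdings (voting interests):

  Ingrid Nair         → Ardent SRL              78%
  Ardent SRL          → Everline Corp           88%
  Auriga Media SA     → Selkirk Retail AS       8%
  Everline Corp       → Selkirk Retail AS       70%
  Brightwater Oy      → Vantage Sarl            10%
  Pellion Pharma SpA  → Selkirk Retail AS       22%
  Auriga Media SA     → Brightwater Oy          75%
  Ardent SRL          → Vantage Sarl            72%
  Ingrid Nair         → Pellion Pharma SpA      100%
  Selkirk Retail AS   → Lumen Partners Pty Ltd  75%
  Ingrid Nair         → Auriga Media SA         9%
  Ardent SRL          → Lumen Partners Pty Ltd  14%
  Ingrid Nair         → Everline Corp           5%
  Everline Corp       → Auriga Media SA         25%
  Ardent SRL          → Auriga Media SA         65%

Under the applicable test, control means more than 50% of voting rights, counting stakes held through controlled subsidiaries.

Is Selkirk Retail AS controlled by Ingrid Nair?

Ingrid holds 78% of Ardent, so Ingrid controls Ardent.
Ardent and Ingrid together hold 88% + 5% = 93% of Everline, so Ingrid controls Everline.
Ingrid and Ardent and Everline together hold 9% + 65% + 25% = 99% of Auriga, so Ingrid controls Auriga.
Ingrid holds 100% of Pellion, so Ingrid controls Pellion.
Everline and Auriga and Pellion together hold 70% + 8% + 22% = 100% of Selkirk, so Ingrid controls Selkirk.

Yes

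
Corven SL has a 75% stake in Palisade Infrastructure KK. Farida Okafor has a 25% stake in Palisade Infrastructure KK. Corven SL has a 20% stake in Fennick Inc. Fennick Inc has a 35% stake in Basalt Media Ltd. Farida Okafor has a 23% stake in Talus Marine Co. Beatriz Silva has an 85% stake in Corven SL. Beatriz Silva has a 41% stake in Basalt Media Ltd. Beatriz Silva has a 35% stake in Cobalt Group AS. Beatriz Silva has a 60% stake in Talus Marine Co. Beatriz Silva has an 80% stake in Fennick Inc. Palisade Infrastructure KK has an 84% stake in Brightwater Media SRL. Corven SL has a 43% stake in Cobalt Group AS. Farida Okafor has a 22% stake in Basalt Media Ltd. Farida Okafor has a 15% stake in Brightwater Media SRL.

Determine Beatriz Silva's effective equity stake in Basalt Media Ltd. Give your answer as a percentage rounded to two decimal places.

74.95%

Beatriz reaches Basalt along 3 paths.
Via Corven → Fennick: 85% × 20% × 35% = 5.95%.
Via Fennick: 80% × 35% = 28%.
Direct stake: 41% = 41%.
Total: 5.95% + 28% + 41% = 74.95%.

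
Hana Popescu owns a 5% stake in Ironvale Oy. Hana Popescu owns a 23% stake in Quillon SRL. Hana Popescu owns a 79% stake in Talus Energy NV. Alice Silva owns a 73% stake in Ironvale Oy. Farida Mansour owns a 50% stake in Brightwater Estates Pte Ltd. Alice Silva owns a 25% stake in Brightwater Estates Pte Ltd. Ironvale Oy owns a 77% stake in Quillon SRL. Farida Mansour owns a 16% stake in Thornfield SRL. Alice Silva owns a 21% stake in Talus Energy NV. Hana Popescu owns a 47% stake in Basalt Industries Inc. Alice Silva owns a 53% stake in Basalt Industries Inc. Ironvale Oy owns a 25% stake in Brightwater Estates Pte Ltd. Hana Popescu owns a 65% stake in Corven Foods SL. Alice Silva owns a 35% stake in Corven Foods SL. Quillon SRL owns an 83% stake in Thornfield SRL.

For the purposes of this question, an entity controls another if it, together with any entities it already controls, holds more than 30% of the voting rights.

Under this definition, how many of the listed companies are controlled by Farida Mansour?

Farida holds 50% of Brightwater, so Farida controls Brightwater.
No other company's threshold is met.
Farida controls 1 company.

1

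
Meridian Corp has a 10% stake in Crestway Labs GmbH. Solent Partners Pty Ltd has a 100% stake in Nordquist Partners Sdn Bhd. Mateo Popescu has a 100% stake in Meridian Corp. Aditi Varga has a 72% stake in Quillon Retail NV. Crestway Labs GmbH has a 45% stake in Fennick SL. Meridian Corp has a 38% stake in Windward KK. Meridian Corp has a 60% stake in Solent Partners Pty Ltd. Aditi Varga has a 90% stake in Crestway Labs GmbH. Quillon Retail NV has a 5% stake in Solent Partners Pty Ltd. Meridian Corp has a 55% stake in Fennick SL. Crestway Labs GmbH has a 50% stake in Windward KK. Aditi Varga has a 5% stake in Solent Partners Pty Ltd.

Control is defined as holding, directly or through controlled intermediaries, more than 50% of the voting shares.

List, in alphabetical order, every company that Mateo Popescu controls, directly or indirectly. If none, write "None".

Fennick SL, Meridian Corp, Nordquist Partners Sdn Bhd, Solent Partners Pty Ltd

Mateo holds 100% of Meridian, so Mateo controls Meridian.
Meridian holds 60% of Solent, so Mateo controls Solent.
Meridian holds 55% of Fennick, so Mateo controls Fennick.
Solent holds 100% of Nordquist, so Mateo controls Nordquist.
No other company's threshold is met.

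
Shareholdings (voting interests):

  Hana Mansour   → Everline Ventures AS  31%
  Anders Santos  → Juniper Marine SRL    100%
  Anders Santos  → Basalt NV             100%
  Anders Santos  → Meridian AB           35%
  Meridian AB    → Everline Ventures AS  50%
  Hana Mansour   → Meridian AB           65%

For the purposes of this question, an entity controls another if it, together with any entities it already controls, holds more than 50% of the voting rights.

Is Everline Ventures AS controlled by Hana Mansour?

Hana holds 65% of Meridian, so Hana controls Meridian.
Meridian and Hana together hold 50% + 31% = 81% of Everline, so Hana controls Everline.

Yes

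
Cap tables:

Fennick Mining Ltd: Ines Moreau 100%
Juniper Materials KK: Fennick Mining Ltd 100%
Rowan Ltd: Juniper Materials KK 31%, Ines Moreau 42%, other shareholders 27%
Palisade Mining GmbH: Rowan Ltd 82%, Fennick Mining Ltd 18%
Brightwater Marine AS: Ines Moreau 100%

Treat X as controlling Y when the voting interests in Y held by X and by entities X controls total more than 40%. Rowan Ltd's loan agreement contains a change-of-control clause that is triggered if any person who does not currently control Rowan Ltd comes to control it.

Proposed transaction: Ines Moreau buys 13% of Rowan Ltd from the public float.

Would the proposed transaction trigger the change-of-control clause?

The purchase changes only Ines's holdings, so Ines is the only person who could newly come to control Rowan.
Ines holds 100% of Fennick, so Ines controls Fennick.
Fennick holds 100% of Juniper, so Ines controls Juniper.
Juniper and Ines together hold 31% + 42% = 73% of Rowan, so Ines controls Rowan.
So Ines already controls Rowan before the transaction.
After the purchase, Ines's direct stake in Rowan rises to 42% + 13% = 55%.
Ines controlled Rowan already, so this is not a new person acquiring control; every other person's position is unchanged or reduced.
No new person acquires control, so the clause is not triggered.

No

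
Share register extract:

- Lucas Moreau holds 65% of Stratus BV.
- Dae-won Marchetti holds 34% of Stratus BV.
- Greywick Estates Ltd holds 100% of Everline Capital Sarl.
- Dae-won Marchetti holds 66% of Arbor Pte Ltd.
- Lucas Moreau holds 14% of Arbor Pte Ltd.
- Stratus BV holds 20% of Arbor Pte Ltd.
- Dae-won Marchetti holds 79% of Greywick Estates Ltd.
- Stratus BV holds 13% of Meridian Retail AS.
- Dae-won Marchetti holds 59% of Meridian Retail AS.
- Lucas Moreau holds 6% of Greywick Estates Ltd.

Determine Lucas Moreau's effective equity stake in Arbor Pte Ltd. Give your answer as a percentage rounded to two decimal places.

Lucas reaches Arbor along 2 paths.
Via Stratus: 65% × 20% = 13%.
Direct stake: 14% = 14%.
Total: 13% + 14% = 27%.
Rounded: 27.00%.

27.00%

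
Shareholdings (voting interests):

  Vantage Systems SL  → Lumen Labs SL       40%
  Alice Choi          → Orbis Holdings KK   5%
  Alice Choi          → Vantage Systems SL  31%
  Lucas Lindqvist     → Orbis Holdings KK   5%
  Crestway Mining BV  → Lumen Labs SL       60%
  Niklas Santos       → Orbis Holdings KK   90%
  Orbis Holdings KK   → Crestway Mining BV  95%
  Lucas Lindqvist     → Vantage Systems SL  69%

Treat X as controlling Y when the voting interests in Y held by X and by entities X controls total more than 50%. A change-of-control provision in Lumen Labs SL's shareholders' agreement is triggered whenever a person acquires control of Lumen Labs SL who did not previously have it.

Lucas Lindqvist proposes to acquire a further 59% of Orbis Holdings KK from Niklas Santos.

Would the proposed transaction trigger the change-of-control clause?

The purchase adds only to Lucas's holdings (Niklas's stake shrinks), so Lucas is the only person who could newly come to control Lumen.
Lucas holds 69% of Vantage, so Lucas controls Vantage.
In Lumen, Lucas's side holds only 40%, not > 50%.
So before the transaction, Lucas does not control Lumen.
After the purchase, Lucas's direct stake in Orbis rises to 5% + 59% = 64%, and Niklas's stake falls to 31%.
Lucas holds 64% of Orbis, so Lucas controls Orbis.
Orbis holds 95% of Crestway, so Lucas controls Crestway.
Crestway and Vantage together hold 60% + 40% = 100% of Lumen, so Lucas controls Lumen.
Lucas did not control Lumen before and does after, so the clause is triggered.

Yes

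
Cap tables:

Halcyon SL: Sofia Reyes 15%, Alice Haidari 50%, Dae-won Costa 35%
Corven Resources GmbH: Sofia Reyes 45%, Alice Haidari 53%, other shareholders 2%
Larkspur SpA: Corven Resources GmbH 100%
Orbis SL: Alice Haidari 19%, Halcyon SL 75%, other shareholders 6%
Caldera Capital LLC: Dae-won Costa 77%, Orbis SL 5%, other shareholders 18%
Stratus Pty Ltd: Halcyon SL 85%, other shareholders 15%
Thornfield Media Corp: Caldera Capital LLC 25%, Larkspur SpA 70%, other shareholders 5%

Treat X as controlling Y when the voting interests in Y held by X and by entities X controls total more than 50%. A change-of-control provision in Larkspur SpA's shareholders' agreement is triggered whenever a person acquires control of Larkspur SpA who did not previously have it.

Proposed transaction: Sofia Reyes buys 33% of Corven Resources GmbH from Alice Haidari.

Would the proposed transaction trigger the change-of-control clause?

Yes

The purchase adds only to Sofia's holdings (Alice's stake shrinks), so Sofia is the only person who could newly come to control Larkspur.
Sofia's largest direct stake is 45% in Corven, which does not meet the threshold, so Sofia controls no company.
Neither Sofia nor any entity Sofia controls holds any voting interest in Larkspur.
So before the transaction, Sofia does not control Larkspur.
After the purchase, Sofia's direct stake in Corven rises to 45% + 33% = 78%, and Alice's stake falls to 20%.
Sofia holds 78% of Corven, so Sofia controls Corven.
Corven holds 100% of Larkspur, so Sofia controls Larkspur.
Sofia did not control Larkspur before and does after, so the clause is triggered.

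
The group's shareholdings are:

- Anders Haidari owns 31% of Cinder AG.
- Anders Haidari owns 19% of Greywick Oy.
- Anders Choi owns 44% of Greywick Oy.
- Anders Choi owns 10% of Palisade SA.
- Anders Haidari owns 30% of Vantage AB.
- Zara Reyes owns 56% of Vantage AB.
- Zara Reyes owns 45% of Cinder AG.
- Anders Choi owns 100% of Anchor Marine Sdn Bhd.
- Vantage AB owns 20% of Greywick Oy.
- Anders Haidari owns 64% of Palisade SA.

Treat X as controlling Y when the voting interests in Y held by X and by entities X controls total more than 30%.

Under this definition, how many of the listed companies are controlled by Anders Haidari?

Anders Haidari holds 64% of Palisade, so Anders Haidari controls Palisade.
Anders Haidari holds 31% of Cinder, so Anders Haidari controls Cinder.
No other company's threshold is met.
Anders Haidari controls 2 companies.

2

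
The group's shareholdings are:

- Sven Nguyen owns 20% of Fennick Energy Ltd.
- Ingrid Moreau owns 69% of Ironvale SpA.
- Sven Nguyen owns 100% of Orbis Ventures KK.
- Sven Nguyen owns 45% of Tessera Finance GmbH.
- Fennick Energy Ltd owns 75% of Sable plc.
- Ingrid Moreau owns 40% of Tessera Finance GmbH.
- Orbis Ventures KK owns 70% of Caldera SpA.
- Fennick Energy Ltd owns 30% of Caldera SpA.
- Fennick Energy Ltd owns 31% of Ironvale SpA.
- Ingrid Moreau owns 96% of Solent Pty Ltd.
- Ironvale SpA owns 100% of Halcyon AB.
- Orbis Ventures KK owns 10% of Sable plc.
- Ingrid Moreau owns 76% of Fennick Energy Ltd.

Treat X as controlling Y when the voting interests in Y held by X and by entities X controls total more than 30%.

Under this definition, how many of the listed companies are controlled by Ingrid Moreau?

Ingrid holds 76% of Fennick, so Ingrid controls Fennick.
Ingrid holds 40% of Tessera, so Ingrid controls Tessera.
Fennick and Ingrid together hold 31% + 69% = 100% of Ironvale, so Ingrid controls Ironvale.
Ingrid holds 96% of Solent, so Ingrid controls Solent.
Fennick holds 75% of Sable, so Ingrid controls Sable.
Ironvale holds 100% of Halcyon, so Ingrid controls Halcyon.
No other company's threshold is met.
Ingrid controls 6 companies.

6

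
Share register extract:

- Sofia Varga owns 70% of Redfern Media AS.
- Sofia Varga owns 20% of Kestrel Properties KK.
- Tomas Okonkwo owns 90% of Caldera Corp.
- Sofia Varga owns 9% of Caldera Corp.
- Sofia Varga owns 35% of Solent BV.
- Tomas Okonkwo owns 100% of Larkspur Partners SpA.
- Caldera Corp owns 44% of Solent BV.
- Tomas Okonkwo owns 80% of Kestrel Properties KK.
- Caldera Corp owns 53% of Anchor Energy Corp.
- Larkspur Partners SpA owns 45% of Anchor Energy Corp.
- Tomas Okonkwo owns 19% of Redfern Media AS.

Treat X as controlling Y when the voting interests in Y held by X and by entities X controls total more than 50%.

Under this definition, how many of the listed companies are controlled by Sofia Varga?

Sofia holds 70% of Redfern, so Sofia controls Redfern.
No other company's threshold is met.
Sofia controls 1 company.

1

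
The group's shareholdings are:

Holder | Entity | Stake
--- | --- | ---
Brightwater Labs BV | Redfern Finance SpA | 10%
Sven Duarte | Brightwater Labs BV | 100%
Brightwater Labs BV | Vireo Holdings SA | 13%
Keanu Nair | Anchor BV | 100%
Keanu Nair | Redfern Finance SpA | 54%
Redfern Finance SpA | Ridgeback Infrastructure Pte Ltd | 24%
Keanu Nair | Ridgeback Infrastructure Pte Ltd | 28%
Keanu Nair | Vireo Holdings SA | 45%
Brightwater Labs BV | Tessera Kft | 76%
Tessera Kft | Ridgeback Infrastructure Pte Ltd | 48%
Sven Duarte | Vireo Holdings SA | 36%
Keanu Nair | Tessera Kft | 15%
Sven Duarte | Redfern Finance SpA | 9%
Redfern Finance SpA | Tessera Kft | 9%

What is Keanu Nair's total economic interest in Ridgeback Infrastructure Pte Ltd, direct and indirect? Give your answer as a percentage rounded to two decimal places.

Keanu reaches Ridgeback along 4 paths.
Direct stake: 28% = 28%.
Via Redfern → Tessera: 54% × 9% × 48% = 2.3328%.
Via Tessera: 15% × 48% = 7.2%.
Via Redfern: 54% × 24% = 12.96%.
Total: 28% + 2.3328% + 7.2% + 12.96% = 50.4928%.
Rounded: 50.49%.

50.49%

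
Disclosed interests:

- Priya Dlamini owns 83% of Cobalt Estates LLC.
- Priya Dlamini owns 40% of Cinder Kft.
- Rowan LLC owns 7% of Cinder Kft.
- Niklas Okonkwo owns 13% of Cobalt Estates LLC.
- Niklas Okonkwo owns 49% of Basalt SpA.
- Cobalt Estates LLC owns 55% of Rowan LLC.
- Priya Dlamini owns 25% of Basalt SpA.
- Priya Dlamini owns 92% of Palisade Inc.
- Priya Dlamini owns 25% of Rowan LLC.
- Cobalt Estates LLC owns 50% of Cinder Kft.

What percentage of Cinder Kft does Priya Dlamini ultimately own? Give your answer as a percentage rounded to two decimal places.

Priya reaches Cinder along 4 paths.
Direct stake: 40% = 40%.
Via Cobalt: 83% × 50% = 41.5%.
Via Cobalt → Rowan: 83% × 55% × 7% = 3.1955%.
Via Rowan: 25% × 7% = 1.75%.
Total: 40% + 41.5% + 3.1955% + 1.75% = 86.4455%.
Rounded: 86.45%.

86.45%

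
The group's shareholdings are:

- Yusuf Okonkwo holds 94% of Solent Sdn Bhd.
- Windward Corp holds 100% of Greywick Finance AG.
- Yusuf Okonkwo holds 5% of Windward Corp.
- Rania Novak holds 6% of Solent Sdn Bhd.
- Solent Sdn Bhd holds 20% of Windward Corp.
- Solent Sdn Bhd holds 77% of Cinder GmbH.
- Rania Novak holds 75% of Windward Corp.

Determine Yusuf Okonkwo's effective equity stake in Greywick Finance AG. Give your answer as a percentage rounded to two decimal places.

Yusuf reaches Greywick along 2 paths.
Via Solent → Windward: 94% × 20% × 100% = 18.8%.
Via Windward: 5% × 100% = 5%.
Total: 18.8% + 5% = 23.8%.
Rounded: 23.80%.

23.80%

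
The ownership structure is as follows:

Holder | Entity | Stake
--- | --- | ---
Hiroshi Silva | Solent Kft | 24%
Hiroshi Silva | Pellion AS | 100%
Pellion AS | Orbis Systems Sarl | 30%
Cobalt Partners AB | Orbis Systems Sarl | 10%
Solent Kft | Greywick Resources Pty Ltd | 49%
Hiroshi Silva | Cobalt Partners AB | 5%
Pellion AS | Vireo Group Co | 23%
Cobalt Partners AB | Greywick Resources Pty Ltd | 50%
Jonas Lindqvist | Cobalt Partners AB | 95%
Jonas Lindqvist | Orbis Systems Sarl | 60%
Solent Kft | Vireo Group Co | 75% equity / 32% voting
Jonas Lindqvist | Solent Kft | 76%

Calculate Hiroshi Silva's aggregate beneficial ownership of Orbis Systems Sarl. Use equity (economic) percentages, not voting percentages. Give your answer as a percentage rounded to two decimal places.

Hiroshi reaches Orbis along 2 paths.
Via Cobalt: 5% × 10% = 0.5%.
Via Pellion: 100% × 30% = 30%.
Total: 0.5% + 30% = 30.5%.
Rounded: 30.50%.

30.50%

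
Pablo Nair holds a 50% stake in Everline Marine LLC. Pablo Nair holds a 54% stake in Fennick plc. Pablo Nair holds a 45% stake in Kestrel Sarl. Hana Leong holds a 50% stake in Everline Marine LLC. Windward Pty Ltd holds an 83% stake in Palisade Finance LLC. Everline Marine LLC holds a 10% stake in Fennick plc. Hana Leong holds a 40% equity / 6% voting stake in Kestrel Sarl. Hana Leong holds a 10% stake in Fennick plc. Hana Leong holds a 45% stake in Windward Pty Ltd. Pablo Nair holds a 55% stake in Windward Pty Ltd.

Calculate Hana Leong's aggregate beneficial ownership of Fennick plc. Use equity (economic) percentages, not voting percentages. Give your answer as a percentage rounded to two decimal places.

Hana reaches Fennick along 2 paths.
Direct stake: 10% = 10%.
Via Everline: 50% × 10% = 5%.
Total: 10% + 5% = 15%.
Rounded: 15.00%.

15.00%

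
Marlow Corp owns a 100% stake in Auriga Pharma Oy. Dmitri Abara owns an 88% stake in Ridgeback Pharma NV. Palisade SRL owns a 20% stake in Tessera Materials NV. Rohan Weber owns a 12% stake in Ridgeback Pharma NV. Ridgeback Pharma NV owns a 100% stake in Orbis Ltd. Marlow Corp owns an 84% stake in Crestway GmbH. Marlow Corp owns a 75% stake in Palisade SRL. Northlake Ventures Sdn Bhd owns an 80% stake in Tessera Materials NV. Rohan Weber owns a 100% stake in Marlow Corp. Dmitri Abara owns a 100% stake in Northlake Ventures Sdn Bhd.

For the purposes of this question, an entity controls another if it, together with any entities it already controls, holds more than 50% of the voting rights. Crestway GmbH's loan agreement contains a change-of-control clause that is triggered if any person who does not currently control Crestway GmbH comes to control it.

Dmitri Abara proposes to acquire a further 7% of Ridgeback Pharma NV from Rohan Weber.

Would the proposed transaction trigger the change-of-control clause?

No

The purchase adds only to Dmitri's holdings (Rohan's stake shrinks), so Dmitri is the only person who could newly come to control Crestway.
Dmitri holds 100% of Northlake, so Dmitri controls Northlake.
Dmitri holds 88% of Ridgeback, so Dmitri controls Ridgeback.
Northlake holds 80% of Tessera, so Dmitri controls Tessera.
Ridgeback holds 100% of Orbis, so Dmitri controls Orbis.
Neither Dmitri nor any entity Dmitri controls holds any voting interest in Crestway.
So before the transaction, Dmitri does not control Crestway.
After the purchase, Dmitri's direct stake in Ridgeback rises to 88% + 7% = 95%, and Rohan's stake falls to 5%.
Dmitri holds 95% of Ridgeback, so Dmitri controls Ridgeback.
After the transaction, neither Dmitri nor any entity Dmitri controls holds a voting interest in Crestway, so Dmitri still does not control it.
No new person acquires control, so the clause is not triggered.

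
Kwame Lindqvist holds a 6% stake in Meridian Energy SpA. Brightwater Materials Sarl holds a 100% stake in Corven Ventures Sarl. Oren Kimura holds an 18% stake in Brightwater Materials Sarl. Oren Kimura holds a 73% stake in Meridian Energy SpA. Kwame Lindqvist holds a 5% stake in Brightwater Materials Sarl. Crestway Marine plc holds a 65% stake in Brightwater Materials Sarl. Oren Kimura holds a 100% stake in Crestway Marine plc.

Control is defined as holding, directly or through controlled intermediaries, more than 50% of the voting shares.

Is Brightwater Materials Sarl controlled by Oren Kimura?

Oren holds 100% of Crestway, so Oren controls Crestway.
Oren and Crestway together hold 18% + 65% = 83% of Brightwater, so Oren controls Brightwater.

Yes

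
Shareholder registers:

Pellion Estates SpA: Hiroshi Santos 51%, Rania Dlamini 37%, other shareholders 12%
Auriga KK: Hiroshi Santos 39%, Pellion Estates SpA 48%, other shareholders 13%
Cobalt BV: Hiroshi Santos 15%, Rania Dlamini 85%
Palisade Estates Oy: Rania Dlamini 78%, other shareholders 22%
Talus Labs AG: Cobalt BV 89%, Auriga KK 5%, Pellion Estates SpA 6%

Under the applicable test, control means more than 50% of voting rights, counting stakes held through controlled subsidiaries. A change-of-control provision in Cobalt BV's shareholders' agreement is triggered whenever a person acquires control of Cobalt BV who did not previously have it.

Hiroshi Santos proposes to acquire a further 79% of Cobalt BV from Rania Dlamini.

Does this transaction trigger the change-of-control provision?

Yes

The purchase adds only to Hiroshi's holdings (Rania's stake shrinks), so Hiroshi is the only person who could newly come to control Cobalt.
Hiroshi holds 51% of Pellion, so Hiroshi controls Pellion.
Hiroshi and Pellion together hold 39% + 48% = 87% of Auriga, so Hiroshi controls Auriga.
In Cobalt, Hiroshi's side holds only 15%, not > 50%.
So before the transaction, Hiroshi does not control Cobalt.
After the purchase, Hiroshi's direct stake in Cobalt rises to 15% + 79% = 94%, and Rania's stake falls to 6%.
Hiroshi holds 94% of Cobalt, so Hiroshi controls Cobalt.
Hiroshi did not control Cobalt before and does after, so the clause is triggered.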